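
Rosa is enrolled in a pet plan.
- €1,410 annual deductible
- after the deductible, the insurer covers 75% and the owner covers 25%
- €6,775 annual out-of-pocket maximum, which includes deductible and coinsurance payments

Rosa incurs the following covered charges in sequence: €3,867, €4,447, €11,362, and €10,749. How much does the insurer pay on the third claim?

Claim 1 — €3,867: €1,410 to deductible, leaving €2,457; owner's 25% is €614.25. Cost to owner: €2,024.25. OOP to date €2,024.25. Plan pays €3,867 − €2,024.25 = €1,842.75.
Claim 2 — €4,447: 25% coinsurance on €4,447 = €1,111.75. Owner owes €1,111.75 (running OOP €3,136). Insurer: €4,447 − €1,111.75 = €3,335.25.
Claim 3 — €11,362: 25% coinsurance on €11,362 = €2,840.50. Owner pays €2,840.50; OOP now €5,976.50. Plan pays €11,362 − €2,840.50 = €8,521.50.

€8,521.50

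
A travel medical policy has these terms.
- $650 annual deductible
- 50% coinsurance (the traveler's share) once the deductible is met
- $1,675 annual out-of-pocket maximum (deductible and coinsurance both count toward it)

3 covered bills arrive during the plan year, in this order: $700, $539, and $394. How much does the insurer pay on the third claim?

$197

Claim 1 — $700: $650 to deductible, leaving $50; 50% of $50 = $25. Cost to traveler: $675. OOP to date $675. Insurer: $700 − $675 = $25.
Claim 2 — $539: deductible already satisfied, so traveler's share is 50% × $539 = $269.50. Cost to traveler: $269.50. OOP to date $944.50. Plan pays $539 − $269.50 = $269.50.
Claim 3 — $394: 50% coinsurance on $394 = $197. Traveler pays $197; OOP now $1,141.50. Insurer: $394 − $197 = $197.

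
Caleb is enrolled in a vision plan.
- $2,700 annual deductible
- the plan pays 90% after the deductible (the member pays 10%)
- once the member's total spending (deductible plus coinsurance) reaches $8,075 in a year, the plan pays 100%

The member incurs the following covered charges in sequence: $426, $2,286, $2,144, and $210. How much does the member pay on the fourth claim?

Claim 1 ($426): fully absorbed by the deductible. Member pays $426; OOP now $426.
Claim 2 ($2,286): deductible takes $2,274, $12 remains; member's 10% is $1.20. Cost to member: $2,275.20. OOP to date $2,701.20.
Claim 3 ($2,144): 10% coinsurance on $2,144 = $214.40. Member pays $214.40; OOP now $2,915.60.
Claim 4 ($210): deductible met; 10% of $210 = $21. Cost to member: $21. OOP to date $2,936.60.

$21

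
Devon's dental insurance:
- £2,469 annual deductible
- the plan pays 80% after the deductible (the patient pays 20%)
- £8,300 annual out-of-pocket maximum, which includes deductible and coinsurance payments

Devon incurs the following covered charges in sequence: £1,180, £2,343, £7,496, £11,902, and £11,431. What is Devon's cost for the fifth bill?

£1,740.60

#1 (£1,180): all of it applies to the deductible. Patient owes £1,180 (running OOP £1,180).
#2 (£2,343): £1,289 to deductible, leaving £1,054; coinsurance £1,054 × 20% = £210.80. Patient owes £1,499.80 (running OOP £2,679.80).
#3 (£7,496): 20% coinsurance on £7,496 = £1,499.20. Patient pays £1,499.20; OOP now £4,179.
#4 (£11,902): deductible already satisfied, so patient's share is 20% × £11,902 = £2,380.40. Patient pays £2,380.40; OOP now £6,559.40.
#5 (£11,431): deductible already satisfied, so patient's share is 20% × £11,431 = £2,286.20. That would push OOP to £8,845.60, over the £8,300 cap, so patient pays £8,300 − £6,559.40 = £1,740.60.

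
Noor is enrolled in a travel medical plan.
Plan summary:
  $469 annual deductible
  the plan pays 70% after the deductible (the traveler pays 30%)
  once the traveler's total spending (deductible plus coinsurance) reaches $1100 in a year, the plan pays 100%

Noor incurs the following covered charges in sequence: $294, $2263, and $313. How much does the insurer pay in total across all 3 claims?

Claim 1 ($294): all of it applies to the deductible. Cost to traveler: $294. OOP to date $294. Plan pays $294 − $294 = $0.
Claim 2 ($2263): deductible takes $175, $2088 remains; traveler's 30% is $626.40. Cost to traveler: $801.40. OOP to date $1095.40. Plan pays $2263 − $801.40 = $1461.60.
Claim 3 ($313): deductible already satisfied, so traveler's share is 30% × $313 = $93.90. That would push OOP to $1189.30, over the $1100 cap, so traveler pays $1100 − $1095.40 = $4.60. Insurer: $313 − $4.60 = $308.40.
Insurer total: $0 + $1461.60 + $308.40 = $1770.

$1770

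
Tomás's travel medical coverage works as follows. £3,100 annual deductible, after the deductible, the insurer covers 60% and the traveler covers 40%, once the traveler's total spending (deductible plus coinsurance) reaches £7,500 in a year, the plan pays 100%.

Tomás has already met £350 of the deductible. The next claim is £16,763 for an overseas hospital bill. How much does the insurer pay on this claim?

£9,613

Deductible still to meet: £3,100 − £350 = £2,750.
The remaining £14,013 (= £16,763 − £2,750) moves to coinsurance.
Coinsurance: £14,013 × 40% = £5,605.20.
Traveler responsibility before any cap: £2,750 + £5,605.20 = £8,355.20.
Adding £8,355.20 to the £350 already spent would give £8,705.20, which exceeds the £7,500 cap; the traveler pays just £7,500 − £350 = £7,150.
The plan picks up £16,763 − £7,150 = £9,613.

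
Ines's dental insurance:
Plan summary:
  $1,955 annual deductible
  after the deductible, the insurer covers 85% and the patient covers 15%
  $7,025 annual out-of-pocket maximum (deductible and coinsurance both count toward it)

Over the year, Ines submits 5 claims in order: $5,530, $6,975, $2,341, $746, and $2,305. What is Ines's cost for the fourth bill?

Bill 1, $5,530: $1,955 to deductible, leaving $3,575; 15% of $3,575 = $536.25. Cost to patient: $2,491.25. OOP to date $2,491.25.
Bill 2, $6,975: deductible already satisfied, so patient's share is 15% × $6,975 = $1,046.25. Patient pays $1,046.25; OOP now $3,537.50.
Bill 3, $2,341: deductible already satisfied, so patient's share is 15% × $2,341 = $351.15. Patient pays $351.15; OOP now $3,888.65.
Bill 4, $746: deductible already satisfied, so patient's share is 15% × $746 = $111.90. Patient pays $111.90; OOP now $4,000.55.

$111.90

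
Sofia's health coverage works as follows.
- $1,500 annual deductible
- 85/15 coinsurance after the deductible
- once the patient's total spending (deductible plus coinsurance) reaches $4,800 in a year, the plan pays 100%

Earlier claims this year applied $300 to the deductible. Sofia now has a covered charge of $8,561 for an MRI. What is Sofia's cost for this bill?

$2,304.15

$300 of the $1,500 deductible is already met, leaving $1,200.
That leaves $8,561 − $1,200 = $7,361 for coinsurance.
Patient's 15% share of $7,361 is $1,104.15.
Patient responsibility before any cap: $1,200 + $1,104.15 = $2,304.15.
Cumulative spending $300 + $2,304.15 = $2,604.15 stays under the $4,800 maximum.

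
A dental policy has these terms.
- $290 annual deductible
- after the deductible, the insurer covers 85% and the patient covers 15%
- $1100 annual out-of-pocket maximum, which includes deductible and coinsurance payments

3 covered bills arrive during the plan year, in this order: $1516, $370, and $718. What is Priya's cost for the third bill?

$107.70

Claim 1 ($1516): deductible takes $290, $1226 remains; patient's 15% is $183.90. Patient owes $473.90 (running OOP $473.90).
Claim 2 ($370): 15% coinsurance on $370 = $55.50. Cost to patient: $55.50. OOP to date $529.40.
Claim 3 ($718): deductible already satisfied, so patient's share is 15% × $718 = $107.70. Patient owes $107.70 (running OOP $637.10).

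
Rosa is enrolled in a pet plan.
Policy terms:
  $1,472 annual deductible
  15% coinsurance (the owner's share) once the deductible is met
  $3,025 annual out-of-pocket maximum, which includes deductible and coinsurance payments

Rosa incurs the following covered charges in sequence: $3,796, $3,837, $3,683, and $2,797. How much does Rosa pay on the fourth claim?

$76.40

Bill 1, $3,796: $1,472 to deductible, leaving $2,324; owner's 15% is $348.60. Owner owes $1,820.60 (running OOP $1,820.60).
Bill 2, $3,837: deductible met; 15% of $3,837 = $575.55. Owner owes $575.55 (running OOP $2,396.15).
Bill 3, $3,683: deductible met; 15% of $3,683 = $552.45. Cost to owner: $552.45. OOP to date $2,948.60.
Bill 4, $2,797: deductible met; 15% of $2,797 = $419.55. OOP would hit $3,368.15 > $3,025, so the cap limits the owner to $3,025 − $2,948.60 = $76.40.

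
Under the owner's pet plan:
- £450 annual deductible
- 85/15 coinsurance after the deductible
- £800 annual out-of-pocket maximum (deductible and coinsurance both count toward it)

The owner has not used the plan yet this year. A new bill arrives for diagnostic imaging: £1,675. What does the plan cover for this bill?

£1,041.25

Deductible not yet touched, so the first £450 of the bill goes to the deductible.
After the £450 deductible portion, £1,675 − £450 = £1,225 is subject to coinsurance.
Owner's 15% share of £1,225 is £183.75.
Owner responsibility before any cap: £450 + £183.75 = £633.75.
Total out-of-pocket so far would be £0 + £633.75 = £633.75, below the £800 cap — no reduction.
The insurer covers the remainder: £1,675 − £633.75 = £1,041.25.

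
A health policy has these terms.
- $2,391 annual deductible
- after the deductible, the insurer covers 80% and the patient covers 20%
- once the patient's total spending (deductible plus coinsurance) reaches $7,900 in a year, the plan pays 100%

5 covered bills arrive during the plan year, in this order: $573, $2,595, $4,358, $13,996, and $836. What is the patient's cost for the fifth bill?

$167.20

Claim 1 ($573): entire amount goes to the deductible. Patient pays $573; OOP now $573.
Claim 2 ($2,595): deductible takes $1,818, $777 remains; patient's 20% is $155.40. Cost to patient: $1,973.40. OOP to date $2,546.40.
Claim 3 ($4,358): deductible met; 20% of $4,358 = $871.60. Patient owes $871.60 (running OOP $3,418).
Claim 4 ($13,996): deductible met; 20% of $13,996 = $2,799.20. Patient owes $2,799.20 (running OOP $6,217.20).
Claim 5 ($836): deductible met; 20% of $836 = $167.20. Patient pays $167.20; OOP now $6,384.40.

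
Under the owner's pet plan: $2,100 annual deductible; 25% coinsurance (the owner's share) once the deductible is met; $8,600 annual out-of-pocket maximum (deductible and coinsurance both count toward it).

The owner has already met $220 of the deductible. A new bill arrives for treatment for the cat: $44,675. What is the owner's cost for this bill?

$8,380

Remaining deductible: $2,100 − $220 = $1,880.
After the $1,880 deductible portion, $44,675 − $1,880 = $42,795 is subject to coinsurance.
25% of $42,795 = $10,698.75 falls to the owner.
So the owner owes $1,880 + $10,698.75 = $12,578.75 before any cap.
Adding $12,578.75 to the $220 already spent would give $12,798.75, which exceeds the $8,600 cap; the owner pays just $8,600 − $220 = $8,380.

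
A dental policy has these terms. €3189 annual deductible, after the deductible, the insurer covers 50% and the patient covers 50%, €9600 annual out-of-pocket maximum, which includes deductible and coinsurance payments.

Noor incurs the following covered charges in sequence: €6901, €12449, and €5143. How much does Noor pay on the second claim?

€4555

#1 (€6901): deductible takes €3189, €3712 remains; coinsurance €3712 × 50% = €1856. Patient pays €5045; OOP now €5045.
#2 (€12449): deductible already satisfied, so patient's share is 50% × €12449 = €6224.50. OOP would hit €11269.50 > €9600, so the cap limits the patient to €9600 − €5045 = €4555.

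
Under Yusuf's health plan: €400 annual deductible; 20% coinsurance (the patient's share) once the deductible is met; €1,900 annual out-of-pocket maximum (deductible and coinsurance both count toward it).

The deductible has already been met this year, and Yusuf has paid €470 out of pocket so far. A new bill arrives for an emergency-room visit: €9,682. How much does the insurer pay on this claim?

€8,252

With the deductible met, the entire €9,682 is subject to coinsurance.
Patient's 20% share of €9,682 is €1,936.40.
Year-to-date out-of-pocket would reach €470 + €1,936.40 = €2,406.40, above the €1,900 maximum, so the patient pays only €1,900 − €470 = €1,430.
The insurer covers the remainder: €9,682 − €1,430 = €8,252.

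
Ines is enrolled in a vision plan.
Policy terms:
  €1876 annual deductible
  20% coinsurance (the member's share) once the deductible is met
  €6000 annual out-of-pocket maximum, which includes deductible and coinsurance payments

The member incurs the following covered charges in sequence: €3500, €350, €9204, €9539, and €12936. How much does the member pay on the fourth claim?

€1888.40

Claim 1 (€3500): €1876 to deductible, leaving €1624; 20% of €1624 = €324.80. Member pays €2200.80; OOP now €2200.80.
Claim 2 (€350): deductible met; 20% of €350 = €70. Member pays €70; OOP now €2270.80.
Claim 3 (€9204): 20% coinsurance on €9204 = €1840.80. Cost to member: €1840.80. OOP to date €4111.60.
Claim 4 (€9539): 20% coinsurance on €9539 = €1907.80. OOP would hit €6019.40 > €6000, so the cap limits the member to €6000 − €4111.60 = €1888.40.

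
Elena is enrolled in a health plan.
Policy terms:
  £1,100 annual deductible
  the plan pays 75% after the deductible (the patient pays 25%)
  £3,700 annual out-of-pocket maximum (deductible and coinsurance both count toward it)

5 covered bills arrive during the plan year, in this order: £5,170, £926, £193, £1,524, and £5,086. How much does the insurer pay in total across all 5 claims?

£9,199

#1 (£5,170): £1,100 to deductible, leaving £4,070; 25% of £4,070 = £1,017.50. Cost to patient: £2,117.50. OOP to date £2,117.50. Plan pays £5,170 − £2,117.50 = £3,052.50.
#2 (£926): deductible met; 25% of £926 = £231.50. Cost to patient: £231.50. OOP to date £2,349. Plan pays £926 − £231.50 = £694.50.
#3 (£193): deductible met; 25% of £193 = £48.25. Cost to patient: £48.25. OOP to date £2,397.25. Insurer: £193 − £48.25 = £144.75.
#4 (£1,524): deductible met; 25% of £1,524 = £381. Patient pays £381; OOP now £2,778.25. Plan pays £1,524 − £381 = £1,143.
#5 (£5,086): deductible already satisfied, so patient's share is 25% × £5,086 = £1,271.50. That would push OOP to £4,049.75, over the £3,700 cap, so patient pays £3,700 − £2,778.25 = £921.75. Insurer: £5,086 − £921.75 = £4,164.25.
Insurer total: £3,052.50 + £694.50 + £144.75 + £1,143 + £4,164.25 = £9,199.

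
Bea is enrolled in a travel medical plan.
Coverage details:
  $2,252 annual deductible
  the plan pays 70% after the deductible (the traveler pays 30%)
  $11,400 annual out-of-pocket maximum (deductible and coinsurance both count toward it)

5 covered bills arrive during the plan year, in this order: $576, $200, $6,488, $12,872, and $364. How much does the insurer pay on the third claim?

$3,508.40

Claim 1 ($576): all of it applies to the deductible. Traveler pays $576; OOP now $576. Plan pays $576 − $576 = $0.
Claim 2 ($200): all of it applies to the deductible. Traveler owes $200 (running OOP $776). Insurer: $200 − $200 = $0.
Claim 3 ($6,488): $1,476 finishes the deductible; $5,012 goes to coinsurance; traveler's 30% is $1,503.60. Cost to traveler: $2,979.60. OOP to date $3,755.60. Plan pays $6,488 − $2,979.60 = $3,508.40.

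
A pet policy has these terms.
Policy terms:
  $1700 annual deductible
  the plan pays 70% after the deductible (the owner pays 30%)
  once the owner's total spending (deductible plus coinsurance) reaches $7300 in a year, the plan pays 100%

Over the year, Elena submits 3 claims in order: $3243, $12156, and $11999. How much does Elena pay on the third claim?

$1490.30

Claim 1 ($3243): $1700 to deductible, leaving $1543; 30% of $1543 = $462.90. Owner owes $2162.90 (running OOP $2162.90).
Claim 2 ($12156): deductible already satisfied, so owner's share is 30% × $12156 = $3646.80. Owner owes $3646.80 (running OOP $5809.70).
Claim 3 ($11999): 30% coinsurance on $11999 = $3599.70. That would push OOP to $9409.40, over the $7300 cap, so owner pays $7300 − $5809.70 = $1490.30.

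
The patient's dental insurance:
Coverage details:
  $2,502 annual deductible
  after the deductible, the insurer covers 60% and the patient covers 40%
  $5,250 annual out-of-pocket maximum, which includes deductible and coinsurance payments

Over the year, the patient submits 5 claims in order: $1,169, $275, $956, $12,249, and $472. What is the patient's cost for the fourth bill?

$2,850

#1 ($1,169): all of it applies to the deductible. Patient owes $1,169 (running OOP $1,169).
#2 ($275): fully absorbed by the deductible. Cost to patient: $275. OOP to date $1,444.
#3 ($956): all of it applies to the deductible. Patient pays $956; OOP now $2,400.
#4 ($12,249): $102 finishes the deductible; $12,147 goes to coinsurance; coinsurance $12,147 × 40% = $4,858.80. Together that's $102 + $4,858.80 = $4,960.80. That would push OOP to $7,360.80, over the $5,250 cap, so patient pays $5,250 − $2,400 = $2,850.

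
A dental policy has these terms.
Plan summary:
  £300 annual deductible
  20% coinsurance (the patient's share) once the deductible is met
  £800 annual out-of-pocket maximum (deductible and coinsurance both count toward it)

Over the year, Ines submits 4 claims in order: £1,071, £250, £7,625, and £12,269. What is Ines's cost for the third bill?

Bill 1, £1,071: deductible takes £300, £771 remains; coinsurance £771 × 20% = £154.20. Patient pays £454.20; OOP now £454.20.
Bill 2, £250: deductible met; 20% of £250 = £50. Patient owes £50 (running OOP £504.20).
Bill 3, £7,625: deductible already satisfied, so patient's share is 20% × £7,625 = £1,525. Adding that to £504.20 gives £2,029.20, past the £800 cap; patient pays only £800 − £504.20 = £295.80.

£295.80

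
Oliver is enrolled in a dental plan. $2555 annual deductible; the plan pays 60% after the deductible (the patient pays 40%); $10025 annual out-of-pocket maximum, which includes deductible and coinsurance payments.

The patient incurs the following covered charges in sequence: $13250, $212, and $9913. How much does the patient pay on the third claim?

$3107.20

Bill 1, $13250: $2555 finishes the deductible; $10695 goes to coinsurance; 40% of $10695 = $4278. Patient pays $6833; OOP now $6833.
Bill 2, $212: 40% coinsurance on $212 = $84.80. Patient pays $84.80; OOP now $6917.80.
Bill 3, $9913: 40% coinsurance on $9913 = $3965.20. Adding that to $6917.80 gives $10883, past the $10025 cap; patient pays only $10025 − $6917.80 = $3107.20.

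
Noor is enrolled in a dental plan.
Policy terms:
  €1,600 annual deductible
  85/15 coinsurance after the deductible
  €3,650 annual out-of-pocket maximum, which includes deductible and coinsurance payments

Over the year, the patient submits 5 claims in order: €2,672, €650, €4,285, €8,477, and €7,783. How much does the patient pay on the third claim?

€642.75

Bill 1, €2,672: €1,600 to deductible, leaving €1,072; patient's 15% is €160.80. Cost to patient: €1,760.80. OOP to date €1,760.80.
Bill 2, €650: deductible already satisfied, so patient's share is 15% × €650 = €97.50. Patient pays €97.50; OOP now €1,858.30.
Bill 3, €4,285: deductible met; 15% of €4,285 = €642.75. Patient owes €642.75 (running OOP €2,501.05).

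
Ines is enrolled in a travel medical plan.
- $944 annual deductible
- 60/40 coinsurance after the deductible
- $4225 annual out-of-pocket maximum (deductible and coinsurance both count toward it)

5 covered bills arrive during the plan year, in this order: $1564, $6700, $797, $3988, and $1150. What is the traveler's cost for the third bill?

Bill 1, $1564: $944 finishes the deductible; $620 goes to coinsurance; 40% of $620 = $248. Traveler owes $1192 (running OOP $1192).
Bill 2, $6700: deductible met; 40% of $6700 = $2680. Cost to traveler: $2680. OOP to date $3872.
Bill 3, $797: 40% coinsurance on $797 = $318.80. Cost to traveler: $318.80. OOP to date $4190.80.

$318.80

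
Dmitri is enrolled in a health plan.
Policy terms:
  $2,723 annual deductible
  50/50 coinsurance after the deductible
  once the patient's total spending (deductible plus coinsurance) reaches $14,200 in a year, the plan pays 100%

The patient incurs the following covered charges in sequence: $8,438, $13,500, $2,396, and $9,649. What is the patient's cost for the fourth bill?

Claim 1 ($8,438): deductible takes $2,723, $5,715 remains; 50% of $5,715 = $2,857.50. Patient pays $5,580.50; OOP now $5,580.50.
Claim 2 ($13,500): deductible met; 50% of $13,500 = $6,750. Cost to patient: $6,750. OOP to date $12,330.50.
Claim 3 ($2,396): deductible met; 50% of $2,396 = $1,198. Patient pays $1,198; OOP now $13,528.50.
Claim 4 ($9,649): deductible already satisfied, so patient's share is 50% × $9,649 = $4,824.50. Adding that to $13,528.50 gives $18,353, past the $14,200 cap; patient pays only $14,200 − $13,528.50 = $671.50.

$671.50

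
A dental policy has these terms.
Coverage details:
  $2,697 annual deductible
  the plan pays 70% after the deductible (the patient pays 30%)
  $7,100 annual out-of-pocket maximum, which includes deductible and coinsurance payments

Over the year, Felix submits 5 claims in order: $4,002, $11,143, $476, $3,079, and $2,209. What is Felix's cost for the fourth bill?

$525.80

Claim 1 ($4,002): $2,697 to deductible, leaving $1,305; patient's 30% is $391.50. Patient owes $3,088.50 (running OOP $3,088.50).
Claim 2 ($11,143): deductible already satisfied, so patient's share is 30% × $11,143 = $3,342.90. Patient owes $3,342.90 (running OOP $6,431.40).
Claim 3 ($476): deductible met; 30% of $476 = $142.80. Patient owes $142.80 (running OOP $6,574.20).
Claim 4 ($3,079): deductible met; 30% of $3,079 = $923.70. Adding that to $6,574.20 gives $7,497.90, past the $7,100 cap; patient pays only $7,100 − $6,574.20 = $525.80.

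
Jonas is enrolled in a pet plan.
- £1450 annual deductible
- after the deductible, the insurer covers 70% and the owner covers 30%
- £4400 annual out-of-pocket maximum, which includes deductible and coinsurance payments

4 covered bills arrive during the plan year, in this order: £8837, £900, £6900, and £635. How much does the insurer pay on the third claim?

£6436.10

Claim 1 (£8837): £1450 to deductible, leaving £7387; owner's 30% is £2216.10. Owner owes £3666.10 (running OOP £3666.10). Plan pays £8837 − £3666.10 = £5170.90.
Claim 2 (£900): 30% coinsurance on £900 = £270. Owner pays £270; OOP now £3936.10. Insurer: £900 − £270 = £630.
Claim 3 (£6900): deductible already satisfied, so owner's share is 30% × £6900 = £2070. That would push OOP to £6006.10, over the £4400 cap, so owner pays £4400 − £3936.10 = £463.90. Plan pays £6900 − £463.90 = £6436.10.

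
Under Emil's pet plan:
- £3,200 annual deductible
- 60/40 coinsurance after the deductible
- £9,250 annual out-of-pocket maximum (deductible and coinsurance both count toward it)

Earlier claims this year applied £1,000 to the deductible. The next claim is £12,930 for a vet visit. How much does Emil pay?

£6,492

Deductible still to meet: £3,200 − £1,000 = £2,200.
That leaves £12,930 − £2,200 = £10,730 for coinsurance.
Coinsurance: £10,730 × 40% = £4,292.
So the owner owes £2,200 + £4,292 = £6,492 before any cap.
Cumulative spending £1,000 + £6,492 = £7,492 stays under the £9,250 maximum.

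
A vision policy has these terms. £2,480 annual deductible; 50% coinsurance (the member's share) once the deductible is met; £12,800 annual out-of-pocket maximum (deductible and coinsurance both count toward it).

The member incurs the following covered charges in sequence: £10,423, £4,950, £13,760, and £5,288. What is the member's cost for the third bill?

#1 (£10,423): £2,480 finishes the deductible; £7,943 goes to coinsurance; 50% of £7,943 = £3,971.50. Member owes £6,451.50 (running OOP £6,451.50).
#2 (£4,950): deductible already satisfied, so member's share is 50% × £4,950 = £2,475. Cost to member: £2,475. OOP to date £8,926.50.
#3 (£13,760): deductible met; 50% of £13,760 = £6,880. OOP would hit £15,806.50 > £12,800, so the cap limits the member to £12,800 − £8,926.50 = £3,873.50.

£3,873.50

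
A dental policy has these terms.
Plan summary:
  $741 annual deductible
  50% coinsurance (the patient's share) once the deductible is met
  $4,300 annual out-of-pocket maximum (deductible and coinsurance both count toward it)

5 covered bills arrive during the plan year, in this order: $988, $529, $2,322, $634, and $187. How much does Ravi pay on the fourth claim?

#1 ($988): $741 to deductible, leaving $247; coinsurance $247 × 50% = $123.50. Patient owes $864.50 (running OOP $864.50).
#2 ($529): deductible already satisfied, so patient's share is 50% × $529 = $264.50. Patient owes $264.50 (running OOP $1,129).
#3 ($2,322): deductible already satisfied, so patient's share is 50% × $2,322 = $1,161. Cost to patient: $1,161. OOP to date $2,290.
#4 ($634): deductible already satisfied, so patient's share is 50% × $634 = $317. Patient pays $317; OOP now $2,607.

$317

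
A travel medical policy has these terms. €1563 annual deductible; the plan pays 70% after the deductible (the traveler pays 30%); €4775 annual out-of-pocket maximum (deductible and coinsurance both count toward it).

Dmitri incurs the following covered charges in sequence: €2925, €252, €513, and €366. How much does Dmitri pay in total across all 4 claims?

€2310.90

Claim 1 (€2925): €1563 to deductible, leaving €1362; coinsurance €1362 × 30% = €408.60. Traveler pays €1971.60; OOP now €1971.60.
Claim 2 (€252): deductible already satisfied, so traveler's share is 30% × €252 = €75.60. Cost to traveler: €75.60. OOP to date €2047.20.
Claim 3 (€513): 30% coinsurance on €513 = €153.90. Traveler owes €153.90 (running OOP €2201.10).
Claim 4 (€366): deductible met; 30% of €366 = €109.80. Traveler pays €109.80; OOP now €2310.90.
Summing the traveler's payments: €1971.60 + €75.60 + €153.90 + €109.80 = €2310.90.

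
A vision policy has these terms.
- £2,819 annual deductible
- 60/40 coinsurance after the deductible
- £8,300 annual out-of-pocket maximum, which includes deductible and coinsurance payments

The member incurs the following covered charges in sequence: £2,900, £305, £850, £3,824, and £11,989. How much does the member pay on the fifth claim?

Claim 1 (£2,900): £2,819 finishes the deductible; £81 goes to coinsurance; member's 40% is £32.40. Member pays £2,851.40; OOP now £2,851.40.
Claim 2 (£305): deductible met; 40% of £305 = £122. Member pays £122; OOP now £2,973.40.
Claim 3 (£850): deductible met; 40% of £850 = £340. Member pays £340; OOP now £3,313.40.
Claim 4 (£3,824): deductible met; 40% of £3,824 = £1,529.60. Member pays £1,529.60; OOP now £4,843.
Claim 5 (£11,989): deductible already satisfied, so member's share is 40% × £11,989 = £4,795.60. That would push OOP to £9,638.60, over the £8,300 cap, so member pays £8,300 − £4,843 = £3,457.

£3,457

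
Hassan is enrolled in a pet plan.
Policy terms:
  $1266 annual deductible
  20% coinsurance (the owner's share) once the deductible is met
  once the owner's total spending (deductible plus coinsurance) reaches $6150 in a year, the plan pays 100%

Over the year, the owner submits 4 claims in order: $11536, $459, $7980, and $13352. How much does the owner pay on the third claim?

#1 ($11536): deductible takes $1266, $10270 remains; owner's 20% is $2054. Cost to owner: $3320. OOP to date $3320.
#2 ($459): deductible met; 20% of $459 = $91.80. Owner pays $91.80; OOP now $3411.80.
#3 ($7980): deductible met; 20% of $7980 = $1596. Owner pays $1596; OOP now $5007.80.

$1596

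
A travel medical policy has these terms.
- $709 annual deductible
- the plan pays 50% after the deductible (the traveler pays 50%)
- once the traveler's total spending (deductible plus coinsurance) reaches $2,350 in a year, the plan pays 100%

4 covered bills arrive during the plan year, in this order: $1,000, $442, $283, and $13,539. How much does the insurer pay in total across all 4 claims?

$12,914

Claim 1 ($1,000): deductible takes $709, $291 remains; traveler's 50% is $145.50. Traveler pays $854.50; OOP now $854.50. Plan pays $1,000 − $854.50 = $145.50.
Claim 2 ($442): deductible already satisfied, so traveler's share is 50% × $442 = $221. Traveler pays $221; OOP now $1,075.50. Plan pays $442 − $221 = $221.
Claim 3 ($283): deductible met; 50% of $283 = $141.50. Cost to traveler: $141.50. OOP to date $1,217. Plan pays $283 − $141.50 = $141.50.
Claim 4 ($13,539): deductible met; 50% of $13,539 = $6,769.50. That would push OOP to $7,986.50, over the $2,350 cap, so traveler pays $2,350 − $1,217 = $1,133. Insurer: $13,539 − $1,133 = $12,406.
Insurer total: $145.50 + $221 + $141.50 + $12,406 = $12,914.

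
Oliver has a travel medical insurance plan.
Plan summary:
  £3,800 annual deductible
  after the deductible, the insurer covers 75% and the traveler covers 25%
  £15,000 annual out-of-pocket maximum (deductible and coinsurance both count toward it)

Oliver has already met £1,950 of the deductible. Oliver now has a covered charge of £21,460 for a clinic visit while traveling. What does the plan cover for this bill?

£14,707.50

£1,950 of the £3,800 deductible is already met, leaving £1,850.
After the £1,850 deductible portion, £21,460 − £1,850 = £19,610 is subject to coinsurance.
Coinsurance: £19,610 × 25% = £4,902.50.
So the traveler owes £1,850 + £4,902.50 = £6,752.50 before any cap.
Year-to-date out-of-pocket becomes £1,950 + £6,752.50 = £8,702.50, still under the £15,000 maximum, so no cap applies.
Insurer pays the balance: £21,460 − £6,752.50 = £14,707.50.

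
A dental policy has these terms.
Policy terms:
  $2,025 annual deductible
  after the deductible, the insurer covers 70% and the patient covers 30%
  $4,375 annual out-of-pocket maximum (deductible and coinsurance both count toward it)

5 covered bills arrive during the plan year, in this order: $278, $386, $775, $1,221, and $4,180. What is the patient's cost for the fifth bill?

#1 ($278): fully absorbed by the deductible. Patient pays $278; OOP now $278.
#2 ($386): entire amount goes to the deductible. Patient owes $386 (running OOP $664).
#3 ($775): entire amount goes to the deductible. Patient pays $775; OOP now $1,439.
#4 ($1,221): deductible takes $586, $635 remains; patient's 30% is $190.50. Patient owes $776.50 (running OOP $2,215.50).
#5 ($4,180): deductible already satisfied, so patient's share is 30% × $4,180 = $1,254. Patient pays $1,254; OOP now $3,469.50.

$1,254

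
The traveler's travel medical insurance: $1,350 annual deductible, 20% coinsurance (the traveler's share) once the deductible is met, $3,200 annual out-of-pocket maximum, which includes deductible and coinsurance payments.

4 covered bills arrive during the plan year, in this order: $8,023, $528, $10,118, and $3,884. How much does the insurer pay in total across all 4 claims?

Claim 1 ($8,023): $1,350 to deductible, leaving $6,673; 20% of $6,673 = $1,334.60. Traveler pays $2,684.60; OOP now $2,684.60. Insurer: $8,023 − $2,684.60 = $5,338.40.
Claim 2 ($528): deductible already satisfied, so traveler's share is 20% × $528 = $105.60. Cost to traveler: $105.60. OOP to date $2,790.20. Insurer: $528 − $105.60 = $422.40.
Claim 3 ($10,118): deductible already satisfied, so traveler's share is 20% × $10,118 = $2,023.60. Adding that to $2,790.20 gives $4,813.80, past the $3,200 cap; traveler pays only $3,200 − $2,790.20 = $409.80. Insurer: $10,118 − $409.80 = $9,708.20.
Claim 4 ($3,884): deductible already satisfied, so traveler's share is 20% × $3,884 = $776.80. OOP would hit $3,976.80 > $3,200, so the cap limits the traveler to $3,200 − $3,200 = $0. Insurer: $3,884 − $0 = $3,884.
Insurer total: $5,338.40 + $422.40 + $9,708.20 + $3,884 = $19,353.

$19,353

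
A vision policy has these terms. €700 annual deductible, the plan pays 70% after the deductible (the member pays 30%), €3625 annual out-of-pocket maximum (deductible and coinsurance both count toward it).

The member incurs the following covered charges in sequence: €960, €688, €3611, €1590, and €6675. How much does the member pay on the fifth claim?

€1080.30

Bill 1, €960: deductible takes €700, €260 remains; member's 30% is €78. Member pays €778; OOP now €778.
Bill 2, €688: deductible met; 30% of €688 = €206.40. Member pays €206.40; OOP now €984.40.
Bill 3, €3611: deductible already satisfied, so member's share is 30% × €3611 = €1083.30. Member owes €1083.30 (running OOP €2067.70).
Bill 4, €1590: 30% coinsurance on €1590 = €477. Member pays €477; OOP now €2544.70.
Bill 5, €6675: deductible met; 30% of €6675 = €2002.50. OOP would hit €4547.20 > €3625, so the cap limits the member to €3625 − €2544.70 = €1080.30.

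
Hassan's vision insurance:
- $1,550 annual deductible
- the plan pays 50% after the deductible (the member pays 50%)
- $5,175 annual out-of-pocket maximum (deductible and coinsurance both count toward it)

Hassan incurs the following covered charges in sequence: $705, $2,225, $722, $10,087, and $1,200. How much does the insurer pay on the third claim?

Claim 1 ($705): entire amount goes to the deductible. Member pays $705; OOP now $705. Insurer: $705 − $705 = $0.
Claim 2 ($2,225): deductible takes $845, $1,380 remains; 50% of $1,380 = $690. Cost to member: $1,535. OOP to date $2,240. Insurer: $2,225 − $1,535 = $690.
Claim 3 ($722): deductible met; 50% of $722 = $361. Member pays $361; OOP now $2,601. Insurer: $722 − $361 = $361.

$361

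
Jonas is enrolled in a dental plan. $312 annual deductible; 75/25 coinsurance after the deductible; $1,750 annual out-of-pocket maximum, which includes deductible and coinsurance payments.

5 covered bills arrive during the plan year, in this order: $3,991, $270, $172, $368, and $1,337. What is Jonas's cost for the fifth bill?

$315.75

Bill 1, $3,991: deductible takes $312, $3,679 remains; coinsurance $3,679 × 25% = $919.75. Cost to patient: $1,231.75. OOP to date $1,231.75.
Bill 2, $270: deductible already satisfied, so patient's share is 25% × $270 = $67.50. Cost to patient: $67.50. OOP to date $1,299.25.
Bill 3, $172: deductible met; 25% of $172 = $43. Patient owes $43 (running OOP $1,342.25).
Bill 4, $368: 25% coinsurance on $368 = $92. Patient pays $92; OOP now $1,434.25.
Bill 5, $1,337: 25% coinsurance on $1,337 = $334.25. That would push OOP to $1,768.50, over the $1,750 cap, so patient pays $1,750 − $1,434.25 = $315.75.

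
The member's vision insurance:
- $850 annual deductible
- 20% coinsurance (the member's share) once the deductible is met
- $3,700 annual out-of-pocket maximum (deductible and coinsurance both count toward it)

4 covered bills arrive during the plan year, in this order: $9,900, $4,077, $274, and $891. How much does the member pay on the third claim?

$54.80

Bill 1, $9,900: $850 finishes the deductible; $9,050 goes to coinsurance; 20% of $9,050 = $1,810. Member pays $2,660; OOP now $2,660.
Bill 2, $4,077: deductible met; 20% of $4,077 = $815.40. Member owes $815.40 (running OOP $3,475.40).
Bill 3, $274: deductible met; 20% of $274 = $54.80. Member pays $54.80; OOP now $3,530.20.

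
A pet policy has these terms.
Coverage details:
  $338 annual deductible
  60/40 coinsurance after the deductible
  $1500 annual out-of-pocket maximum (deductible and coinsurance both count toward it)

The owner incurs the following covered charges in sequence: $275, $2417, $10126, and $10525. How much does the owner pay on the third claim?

$220.40

Claim 1 ($275): all of it applies to the deductible. Cost to owner: $275. OOP to date $275.
Claim 2 ($2417): deductible takes $63, $2354 remains; owner's 40% is $941.60. Owner owes $1004.60 (running OOP $1279.60).
Claim 3 ($10126): deductible met; 40% of $10126 = $4050.40. That would push OOP to $5330, over the $1500 cap, so owner pays $1500 − $1279.60 = $220.40.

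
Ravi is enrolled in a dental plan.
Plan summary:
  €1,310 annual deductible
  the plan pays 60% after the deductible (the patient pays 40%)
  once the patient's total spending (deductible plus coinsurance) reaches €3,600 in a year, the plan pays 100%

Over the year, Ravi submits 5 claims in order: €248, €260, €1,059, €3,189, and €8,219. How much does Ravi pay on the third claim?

Bill 1, €248: fully absorbed by the deductible. Cost to patient: €248. OOP to date €248.
Bill 2, €260: entire amount goes to the deductible. Patient owes €260 (running OOP €508).
Bill 3, €1,059: deductible takes €802, €257 remains; coinsurance €257 × 40% = €102.80. Patient pays €904.80; OOP now €1,412.80.

€904.80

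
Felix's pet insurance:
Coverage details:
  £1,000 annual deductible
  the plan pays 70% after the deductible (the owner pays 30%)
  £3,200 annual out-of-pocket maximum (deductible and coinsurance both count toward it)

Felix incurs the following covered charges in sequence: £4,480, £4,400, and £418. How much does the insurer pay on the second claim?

£3,244

#1 (£4,480): £1,000 finishes the deductible; £3,480 goes to coinsurance; 30% of £3,480 = £1,044. Cost to owner: £2,044. OOP to date £2,044. Plan pays £4,480 − £2,044 = £2,436.
#2 (£4,400): 30% coinsurance on £4,400 = £1,320. That would push OOP to £3,364, over the £3,200 cap, so owner pays £3,200 − £2,044 = £1,156. Plan pays £4,400 − £1,156 = £3,244.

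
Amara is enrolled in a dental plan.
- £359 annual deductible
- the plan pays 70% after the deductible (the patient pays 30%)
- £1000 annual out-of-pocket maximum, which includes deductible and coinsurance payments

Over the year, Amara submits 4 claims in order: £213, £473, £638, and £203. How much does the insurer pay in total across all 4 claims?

£817.60

Claim 1 (£213): fully absorbed by the deductible. Patient owes £213 (running OOP £213). Insurer: £213 − £213 = £0.
Claim 2 (£473): deductible takes £146, £327 remains; 30% of £327 = £98.10. Patient owes £244.10 (running OOP £457.10). Plan pays £473 − £244.10 = £228.90.
Claim 3 (£638): 30% coinsurance on £638 = £191.40. Patient pays £191.40; OOP now £648.50. Insurer: £638 − £191.40 = £446.60.
Claim 4 (£203): 30% coinsurance on £203 = £60.90. Patient pays £60.90; OOP now £709.40. Insurer: £203 − £60.90 = £142.10.
Insurer total: £0 + £228.90 + £446.60 + £142.10 = £817.60.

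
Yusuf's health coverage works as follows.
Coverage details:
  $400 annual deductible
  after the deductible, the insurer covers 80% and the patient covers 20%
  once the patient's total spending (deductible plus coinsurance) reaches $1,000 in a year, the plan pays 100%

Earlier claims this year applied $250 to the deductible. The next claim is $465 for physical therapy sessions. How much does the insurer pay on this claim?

$250 of the $400 deductible is already met, leaving $150.
The remaining $315 (= $465 − $150) moves to coinsurance.
Coinsurance: $315 × 20% = $63.
Patient responsibility before any cap: $150 + $63 = $213.
Year-to-date out-of-pocket becomes $250 + $213 = $463, still under the $1,000 maximum, so no cap applies.
Insurer pays the balance: $465 − $213 = $252.

$252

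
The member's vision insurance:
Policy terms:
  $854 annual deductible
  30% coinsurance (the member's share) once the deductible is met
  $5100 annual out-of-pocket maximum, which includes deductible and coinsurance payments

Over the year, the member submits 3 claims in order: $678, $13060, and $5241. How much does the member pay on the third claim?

#1 ($678): fully absorbed by the deductible. Cost to member: $678. OOP to date $678.
#2 ($13060): $176 to deductible, leaving $12884; coinsurance $12884 × 30% = $3865.20. Member pays $4041.20; OOP now $4719.20.
#3 ($5241): deductible already satisfied, so member's share is 30% × $5241 = $1572.30. Adding that to $4719.20 gives $6291.50, past the $5100 cap; member pays only $5100 − $4719.20 = $380.80.

$380.80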